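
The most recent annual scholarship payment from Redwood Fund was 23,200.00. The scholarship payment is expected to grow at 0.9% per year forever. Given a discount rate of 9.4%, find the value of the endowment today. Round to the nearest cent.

275397.65

D₁ = D₀ × (1 + g) = 23,200.00 × 1.009 = 23,408.8000
Growing perpetuity: P = D₁ / (r − g) = 23,408.8000 / (0.094 − 0.009) = 275,397.65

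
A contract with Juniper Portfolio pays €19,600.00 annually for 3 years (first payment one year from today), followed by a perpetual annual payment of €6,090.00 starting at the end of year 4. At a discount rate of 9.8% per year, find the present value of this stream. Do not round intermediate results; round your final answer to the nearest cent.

€95858.88

PV of 3-year annuity: €19,600.00 × [1 − (1+0.098)^−3] / 0.098 = 48914.43419
Perpetuity value at year 3: €6,090.00 / 0.098 = 62142.85714
PV of perpetuity: 62142.85714 / (1+0.098)^3 = 46944.44366
Total PV = 48914.43419 + 46944.44366 = 95858.87786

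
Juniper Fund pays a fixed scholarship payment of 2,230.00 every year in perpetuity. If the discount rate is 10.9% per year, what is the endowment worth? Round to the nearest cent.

20458.72

Level perpetuity: PV = C / r = 2,230.00 / 0.109 = 20,458.72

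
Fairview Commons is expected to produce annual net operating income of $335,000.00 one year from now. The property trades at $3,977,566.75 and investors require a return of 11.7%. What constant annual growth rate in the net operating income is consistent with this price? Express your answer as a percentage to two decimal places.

P = D₁/(r−g) ⇒ g = r − D₁/P = 0.117 − $335,000.00/$3,977,566.75 = 0.032778

3.28%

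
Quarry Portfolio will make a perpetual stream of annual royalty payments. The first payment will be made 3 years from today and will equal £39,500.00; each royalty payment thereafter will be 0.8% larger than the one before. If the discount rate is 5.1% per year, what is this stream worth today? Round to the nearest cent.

Value at end of year 2: C₁ / (r − g) = £39,500.00 / (0.051 − 0.008) = £918,604.6512
Discount to today: PV = £918,604.6512 / (1 + 0.051)^2 = £918,604.6512 / 1.104601 = £831,616.71

£831616.71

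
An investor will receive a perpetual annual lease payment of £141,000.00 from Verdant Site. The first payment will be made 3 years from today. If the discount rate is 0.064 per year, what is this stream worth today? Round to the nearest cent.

£1946058.46

Value at end of year 2: C / r = £141,000.00 / 0.064 = £2,203,125.0000
Discount to today: PV = £2,203,125.0000 / (1 + 0.064)^2 = £2,203,125.0000 / 1.132096 = £1,946,058.46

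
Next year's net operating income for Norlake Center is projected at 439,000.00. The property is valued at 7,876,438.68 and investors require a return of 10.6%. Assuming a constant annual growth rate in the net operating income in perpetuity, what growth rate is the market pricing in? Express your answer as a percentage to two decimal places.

5.03%

P = D₁/(r−g) ⇒ g = r − D₁/P = 0.106 − 439,000.00/7,876,438.68 = 0.050264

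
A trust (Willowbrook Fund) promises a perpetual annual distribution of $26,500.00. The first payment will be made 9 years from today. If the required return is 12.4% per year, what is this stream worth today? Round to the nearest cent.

Value at end of year 8: C / r = $26,500.00 / 0.124 = $213,709.6774
Discount to today: PV = $213,709.6774 / (1 + 0.124)^8 = $213,709.6774 / 2.547596 = $83,886.81

$83886.81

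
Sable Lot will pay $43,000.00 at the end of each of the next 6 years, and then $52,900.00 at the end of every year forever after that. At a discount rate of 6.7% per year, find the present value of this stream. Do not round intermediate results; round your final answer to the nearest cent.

$741923.27

PV of 6-year annuity: $43,000.00 × [1 − (1+0.067)^−6] / 0.067 = 206873.29103
Perpetuity value at year 6: $52,900.00 / 0.067 = 789552.23881
PV of perpetuity: 789552.23881 / (1+0.067)^6 = 535049.98077
Total PV = 206873.29103 + 535049.98077 = 741923.27180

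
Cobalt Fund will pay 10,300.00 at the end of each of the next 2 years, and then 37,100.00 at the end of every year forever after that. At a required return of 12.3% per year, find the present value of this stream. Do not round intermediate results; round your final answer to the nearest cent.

256510.57

PV of 2-year annuity: 10,300.00 × [1 − (1+0.123)^−2] / 0.123 = 17339.14611
Perpetuity value at year 2: 37,100.00 / 0.123 = 301626.01626
PV of perpetuity: 301626.01626 / (1+0.123)^2 = 239171.42200
Total PV = 17339.14611 + 239171.42200 = 256510.56812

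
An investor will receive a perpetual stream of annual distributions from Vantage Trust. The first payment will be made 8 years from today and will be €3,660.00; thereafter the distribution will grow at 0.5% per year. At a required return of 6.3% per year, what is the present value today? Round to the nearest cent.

€41145.30

Value at end of year 7: C₁ / (r − g) = €3,660.00 / (0.063 − 0.005) = €63,103.4483
Discount to today: PV = €63,103.4483 / (1 + 0.063)^7 = €63,103.4483 / 1.533673 = €41,145.30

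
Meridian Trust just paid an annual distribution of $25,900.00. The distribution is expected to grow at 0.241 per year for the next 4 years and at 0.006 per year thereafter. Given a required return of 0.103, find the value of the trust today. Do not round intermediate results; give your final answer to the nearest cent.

D_1 = 32141.90000
D_2 = 39888.09790
D_3 = 49501.12949
D_4 = 61430.90170
Terminal value at year 4: TV = D_4×(1+g_2)/(r−g_2) = 61799.48711/0.097 = 637108.11456
P_0 = D_1/(1+r)^1 + D_2/(1+r)^2 + D_3/(1+r)^3 + D_4/(1+r)^4 + TV/(1+r)^4
    = 29140.43518 + 32786.29198 + 36888.29406 + 41503.51127 + 430438.47768 = 570757.01016

$570757.01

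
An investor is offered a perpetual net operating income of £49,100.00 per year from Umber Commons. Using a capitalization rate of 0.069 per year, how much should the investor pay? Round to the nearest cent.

Level perpetuity: PV = C / r = £49,100.00 / 0.069 = £711,594.20

£711594.20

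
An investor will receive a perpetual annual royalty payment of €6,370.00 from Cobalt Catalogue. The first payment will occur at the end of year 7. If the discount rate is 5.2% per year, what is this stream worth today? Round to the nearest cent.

€90373.61

Value at end of year 6: C / r = €6,370.00 / 0.052 = €122,500.0000
Discount to today: PV = €122,500.0000 / (1 + 0.052)^6 = €122,500.0000 / 1.355484 = €90,373.61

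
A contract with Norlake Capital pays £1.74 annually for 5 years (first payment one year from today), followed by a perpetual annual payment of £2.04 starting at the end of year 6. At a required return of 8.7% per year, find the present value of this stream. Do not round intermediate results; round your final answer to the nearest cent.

£22.27

PV of 5-year annuity: £1.74 × [1 − (1+0.087)^−5] / 0.087 = 6.82101
Perpetuity value at year 5: £2.04 / 0.087 = 23.44828
PV of perpetuity: 23.44828 / (1+0.087)^5 = 15.45123
Total PV = 6.82101 + 15.45123 = 22.27224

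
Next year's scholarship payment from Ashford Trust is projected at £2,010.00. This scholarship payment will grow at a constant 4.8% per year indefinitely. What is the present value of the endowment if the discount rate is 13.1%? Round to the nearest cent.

Growing perpetuity: P = D₁ / (r − g) = £2,010.0000 / (0.131 − 0.048) = £24,216.87

£24216.87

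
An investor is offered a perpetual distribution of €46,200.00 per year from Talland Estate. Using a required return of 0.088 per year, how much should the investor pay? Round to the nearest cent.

Level perpetuity: PV = C / r = €46,200.00 / 0.088 = €525,000.00

€525000.00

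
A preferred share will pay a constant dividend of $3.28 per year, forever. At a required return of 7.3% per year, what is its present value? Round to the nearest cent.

Level perpetuity: PV = C / r = $3.28 / 0.073 = $44.93

$44.93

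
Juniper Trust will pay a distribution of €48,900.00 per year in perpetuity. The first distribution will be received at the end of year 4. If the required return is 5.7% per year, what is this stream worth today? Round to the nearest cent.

€726455.54

Value at end of year 3: C / r = €48,900.00 / 0.057 = €857,894.7368
Discount to today: PV = €857,894.7368 / (1 + 0.057)^3 = €857,894.7368 / 1.180932 = €726,455.54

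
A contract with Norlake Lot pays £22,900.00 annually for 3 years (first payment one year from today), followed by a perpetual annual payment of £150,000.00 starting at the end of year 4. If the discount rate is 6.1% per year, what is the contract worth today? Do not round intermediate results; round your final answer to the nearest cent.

£2119904.17

PV of 3-year annuity: £22,900.00 × [1 − (1+0.061)^−3] / 0.061 = 61098.89740
Perpetuity value at year 3: £150,000.00 / 0.061 = 2459016.39344
PV of perpetuity: 2459016.39344 / (1+0.061)^3 = 2058805.27513
Total PV = 61098.89740 + 2058805.27513 = 2119904.17252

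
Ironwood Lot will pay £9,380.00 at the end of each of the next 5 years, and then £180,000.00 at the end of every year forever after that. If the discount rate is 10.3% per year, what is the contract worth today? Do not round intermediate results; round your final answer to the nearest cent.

PV of 5-year annuity: £9,380.00 × [1 − (1+0.103)^−5] / 0.103 = 35286.73565
Perpetuity value at year 5: £180,000.00 / 0.103 = 1747572.81553
PV of perpetuity: 1747572.81553 / (1+0.103)^5 = 1070428.63456
Total PV = 35286.73565 + 1070428.63456 = 1105715.37021

£1105715.37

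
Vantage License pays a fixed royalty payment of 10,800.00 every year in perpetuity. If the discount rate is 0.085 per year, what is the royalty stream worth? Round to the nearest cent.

Level perpetuity: PV = C / r = 10,800.00 / 0.085 = 127,058.82

127058.82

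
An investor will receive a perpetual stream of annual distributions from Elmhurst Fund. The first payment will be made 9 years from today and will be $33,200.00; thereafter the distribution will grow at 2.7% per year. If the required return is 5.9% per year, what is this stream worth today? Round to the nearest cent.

Value at end of year 8: C₁ / (r − g) = $33,200.00 / (0.059 − 0.027) = $1,037,500.0000
Discount to today: PV = $1,037,500.0000 / (1 + 0.059)^8 = $1,037,500.0000 / 1.581859 = $655,874.01

$655874.01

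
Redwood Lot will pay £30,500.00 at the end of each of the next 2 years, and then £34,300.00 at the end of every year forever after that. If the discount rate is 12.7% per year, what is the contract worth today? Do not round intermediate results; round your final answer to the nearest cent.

£263715.13

PV of 2-year annuity: £30,500.00 × [1 − (1+0.127)^−2] / 0.127 = 51076.30800
Perpetuity value at year 2: £34,300.00 / 0.127 = 270078.74016
PV of perpetuity: 270078.74016 / (1+0.127)^2 = 212638.82657
Total PV = 51076.30800 + 212638.82657 = 263715.13457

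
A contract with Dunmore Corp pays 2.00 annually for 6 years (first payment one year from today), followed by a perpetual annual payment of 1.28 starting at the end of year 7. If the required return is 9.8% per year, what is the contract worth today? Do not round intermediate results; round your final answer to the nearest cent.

PV of 6-year annuity: 2.00 × [1 − (1+0.098)^−6] / 0.098 = 8.76181
Perpetuity value at year 6: 1.28 / 0.098 = 13.06122
PV of perpetuity: 13.06122 / (1+0.098)^6 = 7.45366
Total PV = 8.76181 + 7.45366 = 16.21548

16.22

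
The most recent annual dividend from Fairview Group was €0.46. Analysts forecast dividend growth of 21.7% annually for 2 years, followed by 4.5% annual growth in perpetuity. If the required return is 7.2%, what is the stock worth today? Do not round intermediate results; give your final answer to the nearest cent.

€24.06

D_1 = 0.55982
D_2 = 0.68130
Terminal value at year 2: TV = D_2×(1+g_2)/(r−g_2) = 0.71196/0.027 = 26.36887
P_0 = D_1/(1+r)^1 + D_2/(1+r)^2 + TV/(1+r)^2
    = 0.52222 + 0.59286 + 22.94573 = 24.06081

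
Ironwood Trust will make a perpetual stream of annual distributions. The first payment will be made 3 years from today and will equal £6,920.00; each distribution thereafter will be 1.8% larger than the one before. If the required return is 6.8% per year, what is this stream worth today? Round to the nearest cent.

£121337.09

Value at end of year 2: C₁ / (r − g) = £6,920.00 / (0.068 − 0.018) = £138,400.0000
Discount to today: PV = £138,400.0000 / (1 + 0.068)^2 = £138,400.0000 / 1.140624 = £121,337.09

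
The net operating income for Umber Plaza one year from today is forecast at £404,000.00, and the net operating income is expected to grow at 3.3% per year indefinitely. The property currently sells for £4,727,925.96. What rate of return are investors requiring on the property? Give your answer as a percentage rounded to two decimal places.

11.84%

P = D₁/(r − g) ⇒ r = D₁/P + g = £404,000.0000/£4,727,925.96 + 0.033 = 0.085450 + 0.033 = 0.118450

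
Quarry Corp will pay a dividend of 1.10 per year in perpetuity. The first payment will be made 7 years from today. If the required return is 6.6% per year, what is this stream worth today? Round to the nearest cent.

Value at end of year 6: C / r = 1.10 / 0.066 = 16.6667
Discount to today: PV = 16.6667 / (1 + 0.066)^6 = 16.6667 / 1.467382 = 11.36

11.36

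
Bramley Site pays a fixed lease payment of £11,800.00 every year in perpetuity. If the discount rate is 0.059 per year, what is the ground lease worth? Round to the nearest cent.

£200000.00

Level perpetuity: PV = C / r = £11,800.00 / 0.059 = £200,000.00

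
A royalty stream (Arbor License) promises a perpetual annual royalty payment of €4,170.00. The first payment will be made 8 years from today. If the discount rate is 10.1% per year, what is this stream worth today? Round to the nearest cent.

€21052.49

Value at end of year 7: C / r = €4,170.00 / 0.101 = €41,287.1287
Discount to today: PV = €41,287.1287 / (1 + 0.101)^7 = €41,287.1287 / 1.961152 = €21,052.49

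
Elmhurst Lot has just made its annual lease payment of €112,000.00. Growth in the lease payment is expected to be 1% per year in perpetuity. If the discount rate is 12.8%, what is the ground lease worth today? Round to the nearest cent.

D₁ = D₀ × (1 + g) = €112,000.00 × 1.01 = €113,120.0000
Growing perpetuity: P = D₁ / (r − g) = €113,120.0000 / (0.128 − 0.01) = €958,644.07

€958644.07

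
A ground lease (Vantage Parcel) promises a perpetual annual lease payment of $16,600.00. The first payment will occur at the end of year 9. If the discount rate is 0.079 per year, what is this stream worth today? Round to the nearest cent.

$114369.29

Value at end of year 8: C / r = $16,600.00 / 0.079 = $210,126.5823
Discount to today: PV = $210,126.5823 / (1 + 0.079)^8 = $210,126.5823 / 1.837264 = $114,369.29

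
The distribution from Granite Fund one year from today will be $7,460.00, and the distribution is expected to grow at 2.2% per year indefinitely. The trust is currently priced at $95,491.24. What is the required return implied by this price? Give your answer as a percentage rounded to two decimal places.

P = D₁/(r − g) ⇒ r = D₁/P + g = $7,460.0000/$95,491.24 + 0.022 = 0.078122 + 0.022 = 0.100122

10.01%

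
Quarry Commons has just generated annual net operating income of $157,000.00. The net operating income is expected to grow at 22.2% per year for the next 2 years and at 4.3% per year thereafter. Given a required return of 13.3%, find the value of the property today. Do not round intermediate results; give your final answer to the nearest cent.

D_1 = 191854.00000
D_2 = 234445.58800
Terminal value at year 2: TV = D_2×(1+g_2)/(r−g_2) = 244526.74828/0.09 = 2716963.86982
P_0 = D_1/(1+r)^1 + D_2/(1+r)^2 + TV/(1+r)^2
    = 169332.74492 + 182634.25799 + 2116528.12311 = 2468495.12602

$2468495.13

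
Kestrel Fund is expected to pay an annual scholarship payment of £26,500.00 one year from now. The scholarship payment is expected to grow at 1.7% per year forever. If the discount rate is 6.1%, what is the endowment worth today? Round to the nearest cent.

£602272.73

Growing perpetuity: P = D₁ / (r − g) = £26,500.0000 / (0.061 − 0.017) = £602,272.73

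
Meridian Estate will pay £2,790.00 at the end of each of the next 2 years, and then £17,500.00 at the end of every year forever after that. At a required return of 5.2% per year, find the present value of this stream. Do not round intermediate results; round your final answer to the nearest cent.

£309263.85

PV of 2-year annuity: £2,790.00 × [1 − (1+0.052)^−2] / 0.052 = 5173.09055
Perpetuity value at year 2: £17,500.00 / 0.052 = 336538.46154
PV of perpetuity: 336538.46154 / (1+0.052)^2 = 304090.76098
Total PV = 5173.09055 + 304090.76098 = 309263.85153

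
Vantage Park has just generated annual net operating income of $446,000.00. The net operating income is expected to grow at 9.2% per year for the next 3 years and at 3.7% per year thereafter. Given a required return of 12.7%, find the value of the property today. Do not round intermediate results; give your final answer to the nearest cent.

D_1 = 487032.00000
D_2 = 531838.94400
D_3 = 580768.12685
Terminal value at year 3: TV = D_3×(1+g_2)/(r−g_2) = 602256.54754/0.09 = 6691739.41713
P_0 = D_1/(1+r)^1 + D_2/(1+r)^2 + D_3/(1+r)^3 + TV/(1+r)^3
    = 432149.06832 + 418728.28980 + 405724.30565 + 4674845.61064 = 5931447.27441

$5931447.27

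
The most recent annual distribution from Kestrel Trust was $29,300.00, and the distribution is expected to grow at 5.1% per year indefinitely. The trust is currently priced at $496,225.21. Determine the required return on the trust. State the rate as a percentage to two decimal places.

D₁ = $29,300.00 × 1.051 = $30,794.3000
P = D₁/(r − g) ⇒ r = D₁/P + g = $30,794.3000/$496,225.21 + 0.051 = 0.062057 + 0.051 = 0.113057

11.31%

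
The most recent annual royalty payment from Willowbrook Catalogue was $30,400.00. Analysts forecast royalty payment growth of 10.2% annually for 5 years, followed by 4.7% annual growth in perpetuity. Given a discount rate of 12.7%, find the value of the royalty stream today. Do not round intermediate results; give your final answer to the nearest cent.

D_1 = 33500.80000
D_2 = 36917.88160
D_3 = 40683.50552
D_4 = 44833.22309
D_5 = 49406.21184
Terminal value at year 5: TV = D_5×(1+g_2)/(r−g_2) = 51728.30380/0.08 = 646603.79747
P_0 = D_1/(1+r)^1 + D_2/(1+r)^2 + D_3/(1+r)^3 + D_4/(1+r)^4 + D_5/(1+r)^5 + TV/(1+r)^5
    = 29725.64330 + 29066.24571 + 28421.47540 + 27791.00789 + 27174.52590 + 355646.60775 = 497825.50596

$497825.51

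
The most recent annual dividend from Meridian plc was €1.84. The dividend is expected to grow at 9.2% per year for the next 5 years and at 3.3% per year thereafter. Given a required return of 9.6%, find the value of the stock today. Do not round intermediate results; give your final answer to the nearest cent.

D_1 = 2.00928
D_2 = 2.19413
D_3 = 2.39599
D_4 = 2.61643
D_5 = 2.85714
Terminal value at year 5: TV = D_5×(1+g_2)/(r−g_2) = 2.95142/0.063 = 46.84797
P_0 = D_1/(1+r)^1 + D_2/(1+r)^2 + D_3/(1+r)^3 + D_4/(1+r)^4 + D_5/(1+r)^5 + TV/(1+r)^5
    = 1.83328 + 1.82659 + 1.81993 + 1.81329 + 1.80667 + 29.62361 = 38.72337

€38.72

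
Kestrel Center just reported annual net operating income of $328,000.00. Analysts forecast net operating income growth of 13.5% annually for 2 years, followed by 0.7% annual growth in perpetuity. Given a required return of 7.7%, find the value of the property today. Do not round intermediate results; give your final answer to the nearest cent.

D_1 = 372280.00000
D_2 = 422537.80000
Terminal value at year 2: TV = D_2×(1+g_2)/(r−g_2) = 425495.56460/0.07 = 6078508.06571
P_0 = D_1/(1+r)^1 + D_2/(1+r)^2 + TV/(1+r)^2
    = 345663.88115 + 364279.02053 + 5240413.90957 = 5950356.81125

$5950356.81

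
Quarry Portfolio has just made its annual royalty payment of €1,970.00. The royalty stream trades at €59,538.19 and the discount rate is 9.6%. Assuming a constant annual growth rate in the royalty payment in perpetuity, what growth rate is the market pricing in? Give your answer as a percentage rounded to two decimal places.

6.09%

P = D₀(1+g)/(r−g) ⇒ P(r−g) = D₀(1+g) ⇒ g(P+D₀) = P·r − D₀
g = (P·r − D₀)/(P + D₀) = (€59,538.19×0.096 − €1,970.00) / (€59,538.19 + €1,970.00) = 0.060897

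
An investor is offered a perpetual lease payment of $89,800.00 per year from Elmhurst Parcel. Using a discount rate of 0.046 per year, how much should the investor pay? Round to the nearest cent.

Level perpetuity: PV = C / r = $89,800.00 / 0.046 = $1,952,173.91

$1952173.91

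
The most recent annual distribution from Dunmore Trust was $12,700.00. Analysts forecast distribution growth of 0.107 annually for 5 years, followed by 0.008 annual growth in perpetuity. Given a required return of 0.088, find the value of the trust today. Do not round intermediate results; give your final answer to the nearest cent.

D_1 = 14058.90000
D_2 = 15563.20230
D_3 = 17228.46495
D_4 = 19071.91070
D_5 = 21112.60514
Terminal value at year 5: TV = D_5×(1+g_2)/(r−g_2) = 21281.50598/0.08 = 266018.82476
P_0 = D_1/(1+r)^1 + D_2/(1+r)^2 + D_3/(1+r)^3 + D_4/(1+r)^4 + D_5/(1+r)^5 + TV/(1+r)^5
    = 12921.78309 + 13147.43923 + 13377.03605 + 13610.64238 + 13848.32823 + 174488.93570 = 241394.16467

$241394.16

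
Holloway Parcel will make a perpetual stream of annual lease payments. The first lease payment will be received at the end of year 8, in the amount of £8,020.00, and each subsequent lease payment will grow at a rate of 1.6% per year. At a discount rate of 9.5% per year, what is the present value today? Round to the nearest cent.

Value at end of year 7: C₁ / (r − g) = £8,020.00 / (0.095 − 0.016) = £101,518.9873
Discount to today: PV = £101,518.9873 / (1 + 0.095)^7 = £101,518.9873 / 1.887552 = £53,783.42

£53783.42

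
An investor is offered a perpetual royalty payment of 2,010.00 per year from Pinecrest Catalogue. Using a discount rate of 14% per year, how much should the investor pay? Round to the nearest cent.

14357.14

Level perpetuity: PV = C / r = 2,010.00 / 0.14 = 14,357.14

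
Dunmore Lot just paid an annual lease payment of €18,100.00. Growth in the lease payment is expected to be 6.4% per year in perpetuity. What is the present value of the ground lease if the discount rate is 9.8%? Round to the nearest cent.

D₁ = D₀ × (1 + g) = €18,100.00 × 1.064 = €19,258.4000
Growing perpetuity: P = D₁ / (r − g) = €19,258.4000 / (0.098 − 0.064) = €566,423.53

€566423.53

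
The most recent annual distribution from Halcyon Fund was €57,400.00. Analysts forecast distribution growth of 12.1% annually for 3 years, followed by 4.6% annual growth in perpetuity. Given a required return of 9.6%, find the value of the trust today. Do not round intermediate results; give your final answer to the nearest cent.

€1465044.68

D_1 = 64345.40000
D_2 = 72131.19340
D_3 = 80859.06780
Terminal value at year 3: TV = D_3×(1+g_2)/(r−g_2) = 84578.58492/0.05 = 1691571.69841
P_0 = D_1/(1+r)^1 + D_2/(1+r)^2 + D_3/(1+r)^3 + TV/(1+r)^3
    = 58709.30657 + 60048.47871 + 61418.19766 + 1284868.69498 = 1465044.67792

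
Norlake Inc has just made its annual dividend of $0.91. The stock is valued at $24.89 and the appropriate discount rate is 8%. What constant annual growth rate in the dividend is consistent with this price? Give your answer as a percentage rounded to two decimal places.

4.19%

P = D₀(1+g)/(r−g) ⇒ P(r−g) = D₀(1+g) ⇒ g(P+D₀) = P·r − D₀
g = (P·r − D₀)/(P + D₀) = ($24.89×0.08 − $0.91) / ($24.89 + $0.91) = 0.041907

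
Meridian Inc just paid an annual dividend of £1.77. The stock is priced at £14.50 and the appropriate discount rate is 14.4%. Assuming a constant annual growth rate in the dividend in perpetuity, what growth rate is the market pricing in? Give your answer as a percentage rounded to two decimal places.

P = D₀(1+g)/(r−g) ⇒ P(r−g) = D₀(1+g) ⇒ g(P+D₀) = P·r − D₀
g = (P·r − D₀)/(P + D₀) = (£14.50×0.144 − £1.77) / (£14.50 + £1.77) = 0.019545

1.95%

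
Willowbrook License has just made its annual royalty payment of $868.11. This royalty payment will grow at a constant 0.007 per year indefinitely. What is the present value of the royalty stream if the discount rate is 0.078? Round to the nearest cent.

$12312.49

D₁ = D₀ × (1 + g) = $868.11 × 1.007 = $874.1868
Growing perpetuity: P = D₁ / (r − g) = $874.1868 / (0.078 − 0.007) = $12,312.49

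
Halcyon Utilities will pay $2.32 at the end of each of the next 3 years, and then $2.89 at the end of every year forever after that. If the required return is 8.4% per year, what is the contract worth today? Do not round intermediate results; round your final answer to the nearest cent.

$32.95

PV of 3-year annuity: $2.32 × [1 − (1+0.084)^−3] / 0.084 = 5.93597
Perpetuity value at year 3: $2.89 / 0.084 = 34.40476
PV of perpetuity: 34.40476 / (1+0.084)^3 = 27.01038
Total PV = 5.93597 + 27.01038 = 32.94635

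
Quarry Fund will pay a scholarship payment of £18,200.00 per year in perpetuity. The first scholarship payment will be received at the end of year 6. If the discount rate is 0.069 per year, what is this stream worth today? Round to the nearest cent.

£188944.29

Value at end of year 5: C / r = £18,200.00 / 0.069 = £263,768.1159
Discount to today: PV = £263,768.1159 / (1 + 0.069)^5 = £263,768.1159 / 1.396010 = £188,944.29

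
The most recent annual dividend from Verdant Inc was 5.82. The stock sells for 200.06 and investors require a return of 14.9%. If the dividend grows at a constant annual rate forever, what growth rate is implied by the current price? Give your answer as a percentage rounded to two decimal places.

11.65%

P = D₀(1+g)/(r−g) ⇒ P(r−g) = D₀(1+g) ⇒ g(P+D₀) = P·r − D₀
g = (P·r − D₀)/(P + D₀) = (200.06×0.149 − 5.82) / (200.06 + 5.82) = 0.116519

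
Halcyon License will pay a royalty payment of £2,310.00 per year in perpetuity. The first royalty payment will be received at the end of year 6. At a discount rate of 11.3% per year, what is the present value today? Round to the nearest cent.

Value at end of year 5: C / r = £2,310.00 / 0.113 = £20,442.4779
Discount to today: PV = £20,442.4779 / (1 + 0.113)^5 = £20,442.4779 / 1.707953 = £11,969.00

£11969.00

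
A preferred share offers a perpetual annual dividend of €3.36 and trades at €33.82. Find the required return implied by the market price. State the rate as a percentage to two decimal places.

9.93%

P = C/r ⇒ r = C/P = €3.36/€33.82 = 0.099349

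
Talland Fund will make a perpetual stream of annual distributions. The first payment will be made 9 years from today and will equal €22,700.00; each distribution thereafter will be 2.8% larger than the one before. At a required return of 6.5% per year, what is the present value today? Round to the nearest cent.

Value at end of year 8: C₁ / (r − g) = €22,700.00 / (0.065 − 0.028) = €613,513.5135
Discount to today: PV = €613,513.5135 / (1 + 0.065)^8 = €613,513.5135 / 1.654996 = €370,704.00

€370704.00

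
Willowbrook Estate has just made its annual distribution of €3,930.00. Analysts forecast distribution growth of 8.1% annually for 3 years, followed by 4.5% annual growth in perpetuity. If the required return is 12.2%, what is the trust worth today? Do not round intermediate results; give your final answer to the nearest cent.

D_1 = 4248.33000
D_2 = 4592.44473
D_3 = 4964.43275
Terminal value at year 3: TV = D_3×(1+g_2)/(r−g_2) = 5187.83223/0.077 = 67374.44451
P_0 = D_1/(1+r)^1 + D_2/(1+r)^2 + D_3/(1+r)^3 + TV/(1+r)^3
    = 3786.39037 + 3648.02852 + 3514.72266 + 47699.80754 = 58648.94909

€58648.95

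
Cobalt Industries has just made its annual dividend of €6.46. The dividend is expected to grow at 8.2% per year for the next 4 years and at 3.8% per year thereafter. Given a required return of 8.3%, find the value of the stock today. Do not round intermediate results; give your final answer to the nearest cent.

€174.24

D_1 = 6.98972
D_2 = 7.56288
D_3 = 8.18303
D_4 = 8.85404
Terminal value at year 4: TV = D_4×(1+g_2)/(r−g_2) = 9.19050/0.045 = 204.23323
P_0 = D_1/(1+r)^1 + D_2/(1+r)^2 + D_3/(1+r)^3 + D_4/(1+r)^4 + TV/(1+r)^4
    = 6.45404 + 6.44808 + 6.44212 + 6.43617 + 148.46107 = 174.24147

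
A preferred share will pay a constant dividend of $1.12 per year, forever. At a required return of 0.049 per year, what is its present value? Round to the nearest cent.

$22.86

Level perpetuity: PV = C / r = $1.12 / 0.049 = $22.86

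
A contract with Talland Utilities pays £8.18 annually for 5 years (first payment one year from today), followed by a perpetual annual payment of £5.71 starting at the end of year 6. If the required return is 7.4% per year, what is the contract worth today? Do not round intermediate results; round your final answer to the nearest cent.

£87.18

PV of 5-year annuity: £8.18 × [1 − (1+0.074)^−5] / 0.074 = 33.18344
Perpetuity value at year 5: £5.71 / 0.074 = 77.16216
PV of perpetuity: 77.16216 / (1+0.074)^5 = 53.99866
Total PV = 33.18344 + 53.99866 = 87.18210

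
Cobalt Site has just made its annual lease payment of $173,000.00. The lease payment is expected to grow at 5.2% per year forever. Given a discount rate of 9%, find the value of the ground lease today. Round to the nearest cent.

$4789368.42

D₁ = D₀ × (1 + g) = $173,000.00 × 1.052 = $181,996.0000
Growing perpetuity: P = D₁ / (r − g) = $181,996.0000 / (0.09 − 0.052) = $4,789,368.42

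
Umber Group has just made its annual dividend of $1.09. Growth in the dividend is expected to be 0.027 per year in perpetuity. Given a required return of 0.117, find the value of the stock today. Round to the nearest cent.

D₁ = D₀ × (1 + g) = $1.09 × 1.027 = $1.1194
Growing perpetuity: P = D₁ / (r − g) = $1.1194 / (0.117 − 0.027) = $12.44

$12.44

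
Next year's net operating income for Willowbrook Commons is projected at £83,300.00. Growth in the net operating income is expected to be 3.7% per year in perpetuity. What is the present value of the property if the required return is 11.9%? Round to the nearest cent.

Growing perpetuity: P = D₁ / (r − g) = £83,300.0000 / (0.119 − 0.037) = £1,015,853.66

£1015853.66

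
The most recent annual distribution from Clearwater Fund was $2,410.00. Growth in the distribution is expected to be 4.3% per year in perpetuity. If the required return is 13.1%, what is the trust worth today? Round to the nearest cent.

D₁ = D₀ × (1 + g) = $2,410.00 × 1.043 = $2,513.6300
Growing perpetuity: P = D₁ / (r − g) = $2,513.6300 / (0.131 − 0.043) = $28,563.98

$28563.98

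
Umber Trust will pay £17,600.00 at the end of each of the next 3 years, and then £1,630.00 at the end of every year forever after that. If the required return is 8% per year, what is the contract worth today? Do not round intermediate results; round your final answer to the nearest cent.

£61531.24

PV of 3-year annuity: £17,600.00 × [1 − (1+0.08)^−3] / 0.08 = 45356.90698
Perpetuity value at year 3: £1,630.00 / 0.08 = 20375.00000
PV of perpetuity: 20375.00000 / (1+0.08)^3 = 16174.33191
Total PV = 45356.90698 + 16174.33191 = 61531.23889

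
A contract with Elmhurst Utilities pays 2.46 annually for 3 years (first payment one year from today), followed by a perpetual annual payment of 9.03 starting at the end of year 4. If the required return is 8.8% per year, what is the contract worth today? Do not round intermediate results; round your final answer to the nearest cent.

85.92

PV of 3-year annuity: 2.46 × [1 − (1+0.088)^−3] / 0.088 = 6.24925
Perpetuity value at year 3: 9.03 / 0.088 = 102.61364
PV of perpetuity: 102.61364 / (1+0.088)^3 = 79.67432
Total PV = 6.24925 + 79.67432 = 85.92357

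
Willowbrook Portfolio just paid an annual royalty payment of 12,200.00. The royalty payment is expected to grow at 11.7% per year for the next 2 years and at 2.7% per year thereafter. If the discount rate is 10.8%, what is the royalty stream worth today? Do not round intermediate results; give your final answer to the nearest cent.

181905.17

D_1 = 13627.40000
D_2 = 15221.80580
Terminal value at year 2: TV = D_2×(1+g_2)/(r−g_2) = 15632.79456/0.081 = 192997.46366
P_0 = D_1/(1+r)^1 + D_2/(1+r)^2 + TV/(1+r)^2
    = 12299.09747 + 12398.99989 + 157207.07267 = 181905.17003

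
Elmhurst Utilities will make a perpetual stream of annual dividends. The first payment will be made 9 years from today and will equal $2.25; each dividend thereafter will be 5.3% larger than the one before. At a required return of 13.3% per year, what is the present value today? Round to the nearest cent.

$10.36

Value at end of year 8: C₁ / (r − g) = $2.25 / (0.133 − 0.053) = $28.1250
Discount to today: PV = $28.1250 / (1 + 0.133)^8 = $28.1250 / 2.715434 = $10.36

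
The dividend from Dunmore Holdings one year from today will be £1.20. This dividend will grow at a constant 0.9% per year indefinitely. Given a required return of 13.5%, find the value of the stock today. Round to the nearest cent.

Growing perpetuity: P = D₁ / (r − g) = £1.2000 / (0.135 − 0.009) = £9.52

£9.52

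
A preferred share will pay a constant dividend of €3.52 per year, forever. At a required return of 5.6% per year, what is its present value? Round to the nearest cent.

Level perpetuity: PV = C / r = €3.52 / 0.056 = €62.86

€62.86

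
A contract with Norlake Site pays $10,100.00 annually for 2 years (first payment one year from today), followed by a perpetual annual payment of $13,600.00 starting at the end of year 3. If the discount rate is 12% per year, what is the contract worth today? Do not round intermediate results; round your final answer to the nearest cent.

$107418.15

PV of 2-year annuity: $10,100.00 × [1 − (1+0.12)^−2] / 0.12 = 17069.51531
Perpetuity value at year 2: $13,600.00 / 0.12 = 113333.33333
PV of perpetuity: 113333.33333 / (1+0.12)^2 = 90348.63946
Total PV = 17069.51531 + 90348.63946 = 107418.15476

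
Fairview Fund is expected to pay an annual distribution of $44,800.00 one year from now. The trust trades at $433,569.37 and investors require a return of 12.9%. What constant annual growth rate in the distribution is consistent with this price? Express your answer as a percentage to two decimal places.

2.57%

P = D₁/(r−g) ⇒ g = r − D₁/P = 0.129 − $44,800.00/$433,569.37 = 0.025672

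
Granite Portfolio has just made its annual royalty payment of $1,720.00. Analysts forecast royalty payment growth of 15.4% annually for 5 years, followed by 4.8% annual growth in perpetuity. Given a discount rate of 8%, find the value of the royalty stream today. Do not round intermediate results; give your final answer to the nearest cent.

$88998.12

D_1 = 1984.88000
D_2 = 2290.55152
D_3 = 2643.29645
D_4 = 3050.36411
D_5 = 3520.12018
Terminal value at year 5: TV = D_5×(1+g_2)/(r−g_2) = 3689.08595/0.032 = 115283.93592
P_0 = D_1/(1+r)^1 + D_2/(1+r)^2 + D_3/(1+r)^3 + D_4/(1+r)^4 + D_5/(1+r)^5 + TV/(1+r)^5
    = 1837.85185 + 1963.77874 + 2098.33395 + 2242.10868 + 2395.73465 + 78460.30967 = 88998.11754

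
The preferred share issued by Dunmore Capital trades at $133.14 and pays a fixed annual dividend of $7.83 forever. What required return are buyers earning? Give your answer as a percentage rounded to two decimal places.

5.88%

P = C/r ⇒ r = C/P = $7.83/$133.14 = 0.058810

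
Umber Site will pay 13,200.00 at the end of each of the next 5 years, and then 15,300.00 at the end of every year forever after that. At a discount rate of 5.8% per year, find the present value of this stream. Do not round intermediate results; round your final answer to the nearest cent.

PV of 5-year annuity: 13,200.00 × [1 − (1+0.058)^−5] / 0.058 = 55907.03921
Perpetuity value at year 5: 15,300.00 / 0.058 = 263793.10345
PV of perpetuity: 263793.10345 / (1+0.058)^5 = 198991.76255
Total PV = 55907.03921 + 198991.76255 = 254898.80176

254898.80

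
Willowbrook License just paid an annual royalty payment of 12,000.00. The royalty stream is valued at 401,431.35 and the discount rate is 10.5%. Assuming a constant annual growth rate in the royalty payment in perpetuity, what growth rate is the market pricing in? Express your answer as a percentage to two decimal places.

7.29%

P = D₀(1+g)/(r−g) ⇒ P(r−g) = D₀(1+g) ⇒ g(P+D₀) = P·r − D₀
g = (P·r − D₀)/(P + D₀) = (401,431.35×0.105 − 12,000.00) / (401,431.35 + 12,000.00) = 0.072927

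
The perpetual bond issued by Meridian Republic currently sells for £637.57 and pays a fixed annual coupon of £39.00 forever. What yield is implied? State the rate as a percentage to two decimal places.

6.12%

P = C/r ⇒ r = C/P = £39.00/£637.57 = 0.061170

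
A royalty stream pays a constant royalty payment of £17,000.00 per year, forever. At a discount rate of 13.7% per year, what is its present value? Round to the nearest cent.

£124087.59

Level perpetuity: PV = C / r = £17,000.00 / 0.137 = £124,087.59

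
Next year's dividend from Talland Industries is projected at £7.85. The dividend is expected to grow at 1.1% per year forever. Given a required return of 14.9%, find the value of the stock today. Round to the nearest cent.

£56.88

Growing perpetuity: P = D₁ / (r − g) = £7.8500 / (0.149 − 0.011) = £56.88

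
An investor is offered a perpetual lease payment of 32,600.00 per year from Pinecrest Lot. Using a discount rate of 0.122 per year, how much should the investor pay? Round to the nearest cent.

267213.11

Level perpetuity: PV = C / r = 32,600.00 / 0.122 = 267,213.11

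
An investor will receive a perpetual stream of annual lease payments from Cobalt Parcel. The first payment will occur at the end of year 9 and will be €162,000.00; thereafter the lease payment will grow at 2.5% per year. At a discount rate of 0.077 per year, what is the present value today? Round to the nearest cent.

€1721020.50

Value at end of year 8: C₁ / (r − g) = €162,000.00 / (0.077 − 0.025) = €3,115,384.6154
Discount to today: PV = €3,115,384.6154 / (1 + 0.077)^8 = €3,115,384.6154 / 1.810196 = €1,721,020.50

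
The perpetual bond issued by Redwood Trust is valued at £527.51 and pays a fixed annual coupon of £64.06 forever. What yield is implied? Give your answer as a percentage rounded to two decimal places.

P = C/r ⇒ r = C/P = £64.06/£527.51 = 0.121438

12.14%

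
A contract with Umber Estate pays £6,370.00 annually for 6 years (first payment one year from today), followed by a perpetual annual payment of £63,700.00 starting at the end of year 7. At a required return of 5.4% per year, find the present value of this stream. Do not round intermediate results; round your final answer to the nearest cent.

PV of 6-year annuity: £6,370.00 × [1 − (1+0.054)^−6] / 0.054 = 31922.64488
Perpetuity value at year 6: £63,700.00 / 0.054 = 1179629.62963
PV of perpetuity: 1179629.62963 / (1+0.054)^6 = 860403.18081
Total PV = 31922.64488 + 860403.18081 = 892325.82569

£892325.83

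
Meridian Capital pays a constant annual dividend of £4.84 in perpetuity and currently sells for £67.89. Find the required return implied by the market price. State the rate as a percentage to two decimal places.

P = C/r ⇒ r = C/P = £4.84/£67.89 = 0.071292

7.13%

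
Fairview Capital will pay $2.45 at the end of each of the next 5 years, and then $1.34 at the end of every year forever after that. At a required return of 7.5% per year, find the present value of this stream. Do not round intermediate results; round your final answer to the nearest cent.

$22.36

PV of 5-year annuity: $2.45 × [1 − (1+0.075)^−5] / 0.075 = 9.91242
Perpetuity value at year 5: $1.34 / 0.075 = 17.86667
PV of perpetuity: 17.86667 / (1+0.075)^5 = 12.44518
Total PV = 9.91242 + 12.44518 = 22.35760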